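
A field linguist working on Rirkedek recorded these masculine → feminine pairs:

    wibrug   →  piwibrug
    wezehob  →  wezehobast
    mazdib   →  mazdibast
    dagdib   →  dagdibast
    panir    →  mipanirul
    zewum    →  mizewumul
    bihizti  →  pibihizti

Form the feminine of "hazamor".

panir and bihizti both have last vowel 'i' yet inflect differently (mipanirul, pibihizti), so the last vowel is not what conditions the rule; the final letter is.
"hazamor" ends in -r. The one such stem in the data (panir → mipanirul) adds mi- … -ul around the stem, so the same rule applies.
So hazamor → mihazamorul.

mihazamorul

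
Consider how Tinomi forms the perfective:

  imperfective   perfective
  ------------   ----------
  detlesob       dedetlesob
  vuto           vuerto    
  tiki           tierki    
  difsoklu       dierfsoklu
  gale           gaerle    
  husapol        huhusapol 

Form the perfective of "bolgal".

husapol and vuto both have last vowel 'o' yet inflect differently (huhusapol, vuerto), so the last vowel is not what conditions the rule; whether the stem ends in a vowel or a consonant is.
"bolgal" ends in a consonant. The stems ending in a consonant (husapol → huhusapol, detlesob → dedetlesob) repeat the first consonant+vowel as a prefix.
So bolgal → bobolgal.

bobolgal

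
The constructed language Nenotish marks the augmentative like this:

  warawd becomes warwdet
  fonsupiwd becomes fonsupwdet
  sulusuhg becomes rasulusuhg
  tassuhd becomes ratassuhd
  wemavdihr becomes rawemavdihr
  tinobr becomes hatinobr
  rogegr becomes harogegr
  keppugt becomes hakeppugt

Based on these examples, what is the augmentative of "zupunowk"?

zupunwket

warawd and tassuhd both end in -d yet inflect differently (warwdet, ratassuhd), so the final letter is not what conditions the rule; the second-to-last letter is.
"zupunowk" has second-to-last letter 'w'. The stems whose second-to-last letter is 'w' (warawd → warwdet, fonsupiwd → fonsupwdet) delete the last vowel and add -et.
So zupunowk → zupunwket.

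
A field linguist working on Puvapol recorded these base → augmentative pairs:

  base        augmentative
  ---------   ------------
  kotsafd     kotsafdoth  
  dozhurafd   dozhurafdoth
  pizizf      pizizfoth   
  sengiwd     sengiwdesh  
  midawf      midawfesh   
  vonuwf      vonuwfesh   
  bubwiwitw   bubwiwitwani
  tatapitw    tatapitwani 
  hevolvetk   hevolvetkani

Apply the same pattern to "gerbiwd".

"gerbiwd" has second-to-last letter 'w'. The stems whose second-to-last letter is 'w' (sengiwd → sengiwdesh, midawf → midawfesh, vonuwf → vonuwfesh) add -esh.
So gerbiwd → gerbiwdesh.

gerbiwdesh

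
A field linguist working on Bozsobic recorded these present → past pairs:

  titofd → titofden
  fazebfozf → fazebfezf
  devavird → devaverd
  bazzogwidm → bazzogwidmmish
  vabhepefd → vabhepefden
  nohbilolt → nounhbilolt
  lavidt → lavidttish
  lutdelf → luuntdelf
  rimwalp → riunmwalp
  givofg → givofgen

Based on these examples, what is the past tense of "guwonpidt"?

guwonpidttish

"guwonpidt" has second-to-last letter 'd'. The stems whose second-to-last letter is 'd' (bazzogwidm → bazzogwidmmish, lavidt → lavidttish) double the final consonant and add -ish.
So guwonpidt → guwonpidttish.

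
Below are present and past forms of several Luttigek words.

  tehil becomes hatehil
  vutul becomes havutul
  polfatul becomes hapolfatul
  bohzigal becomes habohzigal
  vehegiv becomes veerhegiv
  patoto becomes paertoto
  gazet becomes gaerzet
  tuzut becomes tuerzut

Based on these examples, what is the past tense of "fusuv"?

fuersuv

tehil and vehegiv both have last vowel 'i' yet inflect differently (hatehil, veerhegiv), so the last vowel is not what conditions the rule; the final letter is.
"fusuv" ends in -v. The one such stem in the data (vehegiv → veerhegiv) inserts -er- after the first vowel (as do patoto, gazet), so the same rule applies.
The other pattern: stems ending in -l add the prefix ha-.
So fusuv → fuersuv.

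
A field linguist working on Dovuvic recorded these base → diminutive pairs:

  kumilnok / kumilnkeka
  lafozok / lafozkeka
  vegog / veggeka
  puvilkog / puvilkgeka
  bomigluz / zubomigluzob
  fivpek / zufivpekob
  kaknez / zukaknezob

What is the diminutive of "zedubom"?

zedubmeka

kumilnok and fivpek both end in -k yet inflect differently (kumilnkeka, zufivpekob), so the final letter is not what conditions the rule; the last vowel is.
"zedubom" has last vowel 'o'. The stems whose last vowel is 'o' (kumilnok → kumilnkeka, lafozok → lafozkeka, vegog → veggeka) delete the last vowel and add -eka.
The other pattern: stems whose last vowel is 'e' or 'u' add zu- … -ob around the stem.
So zedubom → zedubmeka.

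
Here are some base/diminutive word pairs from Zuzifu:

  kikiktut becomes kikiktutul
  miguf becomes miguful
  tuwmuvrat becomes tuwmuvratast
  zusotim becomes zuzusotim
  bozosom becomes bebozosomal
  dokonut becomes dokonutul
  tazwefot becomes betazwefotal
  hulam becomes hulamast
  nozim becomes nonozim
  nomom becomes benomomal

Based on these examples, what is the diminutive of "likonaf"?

"likonaf" has last vowel 'a'. The stems whose last vowel is 'a' (tuwmuvrat → tuwmuvratast, hulam → hulamast) add -ast.
So likonaf → likonafast.

likonafast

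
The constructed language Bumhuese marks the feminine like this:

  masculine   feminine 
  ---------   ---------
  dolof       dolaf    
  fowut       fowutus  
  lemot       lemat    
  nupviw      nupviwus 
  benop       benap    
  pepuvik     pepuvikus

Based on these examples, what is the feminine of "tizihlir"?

"tizihlir" has last vowel 'i'. The stems whose last vowel is 'i' (pepuvik → pepuvikus, nupviw → nupviwus) add -us.
The other pattern: stems whose last vowel is 'o' change the last vowel to 'a'.
So tizihlir → tizihlirus.

tizihlirus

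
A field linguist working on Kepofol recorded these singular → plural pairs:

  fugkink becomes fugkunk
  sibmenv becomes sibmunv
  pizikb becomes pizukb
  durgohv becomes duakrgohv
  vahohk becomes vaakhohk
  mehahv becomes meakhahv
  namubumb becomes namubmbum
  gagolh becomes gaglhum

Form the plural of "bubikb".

bubukb

sibmenv and durgohv both end in -v yet inflect differently (sibmunv, duakrgohv), so the final letter is not what conditions the rule; the second-to-last letter is.
"bubikb" has second-to-last letter 'k'. The one such stem in the data (pizikb → pizukb) changes the last vowel to 'u' (as do fugkink, sibmenv), so the same rule applies.
The other patterns: stems whose second-to-last letter is 'h' insert -ak- after the first vowel; stems whose second-to-last letter is 'l' or 'm' delete the last vowel and add -um.
So bubikb → bubukb.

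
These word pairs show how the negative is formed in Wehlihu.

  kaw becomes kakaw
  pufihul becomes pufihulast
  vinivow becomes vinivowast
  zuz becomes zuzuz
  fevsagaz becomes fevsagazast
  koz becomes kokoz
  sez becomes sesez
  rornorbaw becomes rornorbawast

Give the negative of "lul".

kaw and rornorbaw both end in -w yet inflect differently (kakaw, rornorbawast), so the final letter is not what conditions the rule; the number of vowels is.
"lul" has 1 vowel. The stems with 1 vowel (koz → kokoz, zuz → zuzuz, kaw → kakaw) repeat the first consonant+vowel as a prefix.
So lul → lulul.

lulul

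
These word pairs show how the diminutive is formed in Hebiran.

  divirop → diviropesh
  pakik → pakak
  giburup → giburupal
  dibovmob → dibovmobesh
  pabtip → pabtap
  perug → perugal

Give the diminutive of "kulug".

kulugal

giburup and pabtip both end in -p yet inflect differently (giburupal, pabtap), so the final letter is not what conditions the rule; the last vowel is.
"kulug" has last vowel 'u'. The stems whose last vowel is 'u' (perug → perugal, giburup → giburupal) add -al.
The other patterns: stems whose last vowel is 'i' change the last vowel to 'a'; stems whose last vowel is 'o' add -esh.
So kulug → kulugal.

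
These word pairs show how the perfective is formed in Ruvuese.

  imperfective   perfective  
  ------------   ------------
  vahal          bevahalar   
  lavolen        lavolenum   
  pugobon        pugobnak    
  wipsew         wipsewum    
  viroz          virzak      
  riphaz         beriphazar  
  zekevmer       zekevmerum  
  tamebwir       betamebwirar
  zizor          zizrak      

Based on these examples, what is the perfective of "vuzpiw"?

bevuzpiwar

"vuzpiw" has last vowel 'i'. The one such stem in the data (tamebwir → betamebwirar) adds be- … -ar around the stem, so the same rule applies.
The other patterns: stems whose last vowel is 'e' add -um; stems whose last vowel is 'o' delete the last vowel and add -ak.
So vuzpiw → bevuzpiwar.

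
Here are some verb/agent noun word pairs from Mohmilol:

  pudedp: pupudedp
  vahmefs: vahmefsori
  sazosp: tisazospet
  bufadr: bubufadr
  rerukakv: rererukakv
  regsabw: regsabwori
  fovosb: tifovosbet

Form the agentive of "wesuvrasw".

sazosp and pudedp both end in -p yet inflect differently (tisazospet, pupudedp), so the final letter is not what conditions the rule; the second-to-last letter is.
"wesuvrasw" has second-to-last letter 's'. The stems whose second-to-last letter is 's' (sazosp → tisazospet, fovosb → tifovosbet) add ti- … -et around the stem.
The other patterns: stems whose second-to-last letter is 'd' or 'k' repeat the first consonant+vowel as a prefix; stems whose second-to-last letter is 'b' or 'f' add -ori.
So wesuvrasw → tiwesuvraswet.

tiwesuvraswet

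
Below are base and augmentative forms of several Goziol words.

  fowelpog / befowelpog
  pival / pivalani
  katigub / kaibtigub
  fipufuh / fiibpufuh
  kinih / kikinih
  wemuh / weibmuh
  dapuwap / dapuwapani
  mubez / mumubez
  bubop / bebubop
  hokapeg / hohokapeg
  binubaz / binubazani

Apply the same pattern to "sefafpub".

seibfafpub

dapuwap and bubop both end in -p yet inflect differently (dapuwapani, bebubop), so the final letter is not what conditions the rule; the last vowel is.
"sefafpub" has last vowel 'u'. The stems whose last vowel is 'u' (katigub → kaibtigub, wemuh → weibmuh, fipufuh → fiibpufuh) insert -ib- after the first vowel.
So sefafpub → seibfafpub.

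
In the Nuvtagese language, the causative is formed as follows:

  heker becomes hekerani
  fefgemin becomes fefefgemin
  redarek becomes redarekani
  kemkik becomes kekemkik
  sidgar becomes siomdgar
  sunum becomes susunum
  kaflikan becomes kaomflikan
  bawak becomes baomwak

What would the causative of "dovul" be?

dodovul

sidgar and heker both end in -r yet inflect differently (siomdgar, hekerani), so the final letter is not what conditions the rule; the last vowel is.
"dovul" has last vowel 'u'. The one such stem in the data (sunum → susunum) repeats the first consonant+vowel as a prefix (as do fefgemin, kemkik), so the same rule applies.
So dovul → dodovul.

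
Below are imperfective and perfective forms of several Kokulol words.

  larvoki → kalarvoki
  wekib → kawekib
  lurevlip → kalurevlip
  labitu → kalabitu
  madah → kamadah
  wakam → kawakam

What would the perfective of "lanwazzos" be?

kalanwazzos

Every pair shown (larvoki → kalarvoki, wekib → kawekib, lurevlip → kalurevlip, …) follows the same rule: add the prefix ka-.
So lanwazzos → kalanwazzos.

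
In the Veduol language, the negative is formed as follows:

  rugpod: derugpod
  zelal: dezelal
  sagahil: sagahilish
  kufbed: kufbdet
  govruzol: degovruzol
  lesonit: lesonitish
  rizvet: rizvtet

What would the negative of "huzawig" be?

"huzawig" has last vowel 'i'. The stems whose last vowel is 'i' (sagahil → sagahilish, lesonit → lesonitish) add -ish.
The other patterns: stems whose last vowel is 'a' or 'o' add the prefix de-; stems whose last vowel is 'e' delete the last vowel and add -et.
So huzawig → huzawigish.

huzawigish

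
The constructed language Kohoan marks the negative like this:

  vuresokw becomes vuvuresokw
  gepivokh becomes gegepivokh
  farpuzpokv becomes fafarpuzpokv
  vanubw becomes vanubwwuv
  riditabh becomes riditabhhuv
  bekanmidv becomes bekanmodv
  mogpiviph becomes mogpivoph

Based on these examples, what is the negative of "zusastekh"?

vuresokw and vanubw both end in -w yet inflect differently (vuvuresokw, vanubwwuv), so the final letter is not what conditions the rule; the second-to-last letter is.
"zusastekh" has second-to-last letter 'k'. The stems whose second-to-last letter is 'k' (vuresokw → vuvuresokw, gepivokh → gegepivokh, farpuzpokv → fafarpuzpokv) repeat the first consonant+vowel as a prefix.
So zusastekh → zuzusastekh.

zuzusastekh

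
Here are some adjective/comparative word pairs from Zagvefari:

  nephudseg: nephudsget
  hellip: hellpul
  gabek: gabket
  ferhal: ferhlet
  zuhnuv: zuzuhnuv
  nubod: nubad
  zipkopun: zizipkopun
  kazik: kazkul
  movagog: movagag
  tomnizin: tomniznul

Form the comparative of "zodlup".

movagog and nephudseg both end in -g yet inflect differently (movagag, nephudsget), so the final letter is not what conditions the rule; the last vowel is.
"zodlup" has last vowel 'u'. The stems whose last vowel is 'u' (zuhnuv → zuzuhnuv, zipkopun → zizipkopun) repeat the first consonant+vowel as a prefix.
The other patterns: stems whose last vowel is 'o' change the last vowel to 'a'; stems whose last vowel is 'a' or 'e' delete the last vowel and add -et; stems whose last vowel is 'i' delete the last vowel and add -ul.
So zodlup → zozodlup.

zozodlup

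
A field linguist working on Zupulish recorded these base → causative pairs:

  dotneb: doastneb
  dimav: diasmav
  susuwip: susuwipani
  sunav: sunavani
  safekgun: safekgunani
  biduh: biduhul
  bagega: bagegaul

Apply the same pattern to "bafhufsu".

bafhufsuul

dimav and sunav both end in -v yet inflect differently (diasmav, sunavani), so the final letter is not what conditions the rule; the first letter is.
"bafhufsu" begins with b-. The stems beginning with b- (biduh → biduhul, bagega → bagegaul) add -ul.
The other patterns: stems beginning with d- insert -as- after the first vowel; stems beginning with s- add -ani.
So bafhufsu → bafhufsuul.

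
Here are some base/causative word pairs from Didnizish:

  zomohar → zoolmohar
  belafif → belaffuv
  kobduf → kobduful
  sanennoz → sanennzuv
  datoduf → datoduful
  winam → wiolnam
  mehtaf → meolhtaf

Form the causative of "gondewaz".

goolndewaz

mehtaf and datoduf both end in -f yet inflect differently (meolhtaf, datoduful), so the final letter is not what conditions the rule; the last vowel is.
"gondewaz" has last vowel 'a'. The stems whose last vowel is 'a' (zomohar → zoolmohar, winam → wiolnam, mehtaf → meolhtaf) insert -ol- after the first vowel.
The other patterns: stems whose last vowel is 'u' add -ul; stems whose last vowel is 'i' or 'o' delete the last vowel and add -uv.
So gondewaz → goolndewaz.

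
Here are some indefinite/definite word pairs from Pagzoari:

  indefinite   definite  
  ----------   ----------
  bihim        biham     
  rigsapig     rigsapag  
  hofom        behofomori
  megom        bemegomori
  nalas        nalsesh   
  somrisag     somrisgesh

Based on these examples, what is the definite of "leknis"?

"leknis" has last vowel 'i'. The stems whose last vowel is 'i' (bihim → biham, rigsapig → rigsapag) change the last vowel to 'a'.
The other patterns: stems whose last vowel is 'o' add be- … -ori around the stem; stems whose last vowel is 'a' delete the last vowel and add -esh.
So leknis → leknas.

leknas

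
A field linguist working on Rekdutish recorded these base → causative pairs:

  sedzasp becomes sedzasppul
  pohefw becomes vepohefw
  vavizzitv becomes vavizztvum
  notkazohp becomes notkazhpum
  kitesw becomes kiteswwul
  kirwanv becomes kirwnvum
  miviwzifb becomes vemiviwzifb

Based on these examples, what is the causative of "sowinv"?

sownvum

kitesw and pohefw both end in -w yet inflect differently (kiteswwul, vepohefw), so the final letter is not what conditions the rule; the second-to-last letter is.
"sowinv" has second-to-last letter 'n'. The one such stem in the data (kirwanv → kirwnvum) deletes the last vowel and adds -um (as do notkazohp, vavizzitv), so the same rule applies.
So sowinv → sownvum.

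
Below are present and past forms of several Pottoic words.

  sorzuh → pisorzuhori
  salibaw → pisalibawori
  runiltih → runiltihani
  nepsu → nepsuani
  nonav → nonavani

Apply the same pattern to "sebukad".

"sebukad" begins with s-. The stems beginning with s- (sorzuh → pisorzuhori, salibaw → pisalibawori) add pi- … -ori around the stem.
So sebukad → pisebukadori.

pisebukadori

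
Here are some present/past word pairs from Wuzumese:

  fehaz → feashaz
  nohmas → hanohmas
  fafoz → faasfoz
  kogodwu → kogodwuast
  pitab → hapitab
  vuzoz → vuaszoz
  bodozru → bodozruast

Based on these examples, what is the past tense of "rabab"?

fehaz and nohmas both have last vowel 'a' yet inflect differently (feashaz, hanohmas), so the last vowel is not what conditions the rule; the final letter is.
"rabab" ends in -b. The one such stem in the data (pitab → hapitab) adds the prefix ha-, so the same rule applies.
The other patterns: stems ending in -u add -ast; stems ending in -z insert -as- after the first vowel.
So rabab → harabab.

harabab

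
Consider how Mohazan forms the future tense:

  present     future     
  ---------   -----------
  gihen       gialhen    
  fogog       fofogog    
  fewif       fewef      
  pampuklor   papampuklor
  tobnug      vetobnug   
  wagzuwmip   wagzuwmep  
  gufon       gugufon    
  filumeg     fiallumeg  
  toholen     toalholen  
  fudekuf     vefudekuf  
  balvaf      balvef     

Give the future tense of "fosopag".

"fosopag" has last vowel 'a'. The one such stem in the data (balvaf → balvef) changes the last vowel to 'e' (as do fewif, wagzuwmip), so the same rule applies.
The other patterns: stems whose last vowel is 'u' add the prefix ve-; stems whose last vowel is 'e' insert -al- after the first vowel; stems whose last vowel is 'o' repeat the first consonant+vowel as a prefix.
So fosopag → fosopeg.

fosopeg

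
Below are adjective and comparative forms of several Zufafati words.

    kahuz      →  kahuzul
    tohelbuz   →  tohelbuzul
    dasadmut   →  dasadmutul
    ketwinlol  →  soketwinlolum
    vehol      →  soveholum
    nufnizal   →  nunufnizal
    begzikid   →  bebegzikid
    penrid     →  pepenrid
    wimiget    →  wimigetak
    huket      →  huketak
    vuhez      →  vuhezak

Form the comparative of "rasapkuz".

"rasapkuz" has last vowel 'u'. The stems whose last vowel is 'u' (kahuz → kahuzul, tohelbuz → tohelbuzul, dasadmut → dasadmutul) add -ul.
The other patterns: stems whose last vowel is 'o' add so- … -um around the stem; stems whose last vowel is 'a' or 'i' repeat the first consonant+vowel as a prefix; stems whose last vowel is 'e' add -ak.
So rasapkuz → rasapkuzul.

rasapkuzul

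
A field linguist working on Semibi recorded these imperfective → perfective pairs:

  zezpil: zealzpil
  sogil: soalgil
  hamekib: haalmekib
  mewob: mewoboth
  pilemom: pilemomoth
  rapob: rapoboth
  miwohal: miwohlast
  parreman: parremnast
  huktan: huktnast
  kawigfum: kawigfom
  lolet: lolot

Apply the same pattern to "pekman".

pekmnast

"pekman" has last vowel 'a'. The stems whose last vowel is 'a' (miwohal → miwohlast, parreman → parremnast, huktan → huktnast) delete the last vowel and add -ast.
The other patterns: stems whose last vowel is 'i' insert -al- after the first vowel; stems whose last vowel is 'o' add -oth; stems whose last vowel is 'e' or 'u' change the last vowel to 'o'.
So pekman → pekmnast.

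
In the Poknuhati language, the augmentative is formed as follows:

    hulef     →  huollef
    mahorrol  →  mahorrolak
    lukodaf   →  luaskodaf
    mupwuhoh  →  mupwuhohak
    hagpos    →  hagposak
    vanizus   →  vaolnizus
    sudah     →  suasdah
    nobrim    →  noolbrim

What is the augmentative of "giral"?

giasral

"giral" has last vowel 'a'. The stems whose last vowel is 'a' (lukodaf → luaskodaf, sudah → suasdah) insert -as- after the first vowel.
The other patterns: stems whose last vowel is 'o' add -ak; stems whose last vowel is 'e', 'i' or 'u' insert -ol- after the first vowel.
So giral → giasral.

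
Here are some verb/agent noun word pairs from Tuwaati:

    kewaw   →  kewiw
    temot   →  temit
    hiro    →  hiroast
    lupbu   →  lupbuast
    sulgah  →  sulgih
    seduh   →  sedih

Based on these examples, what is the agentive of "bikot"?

temot and hiro both have last vowel 'o' yet inflect differently (temit, hiroast), so the last vowel is not what conditions the rule; whether the stem ends in a vowel or a consonant is.
"bikot" ends in a consonant. The stems ending in a consonant (kewaw → kewiw, sulgah → sulgih, temot → temit) change the last vowel to 'i'.
So bikot → bikit.

bikit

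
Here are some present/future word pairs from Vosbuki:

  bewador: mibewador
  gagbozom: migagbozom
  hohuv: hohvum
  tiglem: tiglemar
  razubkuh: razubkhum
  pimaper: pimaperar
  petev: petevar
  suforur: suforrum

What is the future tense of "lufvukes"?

pimaper and suforur both end in -r yet inflect differently (pimaperar, suforrum), so the final letter is not what conditions the rule; the last vowel is.
"lufvukes" has last vowel 'e'. The stems whose last vowel is 'e' (petev → petevar, tiglem → tiglemar, pimaper → pimaperar) add -ar.
So lufvukes → lufvukesar.

lufvukesar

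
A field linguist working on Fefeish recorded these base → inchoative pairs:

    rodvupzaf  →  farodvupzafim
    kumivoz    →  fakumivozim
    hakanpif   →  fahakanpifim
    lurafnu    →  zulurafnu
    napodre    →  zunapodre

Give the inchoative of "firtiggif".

fafirtiggifim

rodvupzaf and lurafnu both have 3 vowels yet inflect differently (farodvupzafim, zulurafnu), so the number of vowels is not what conditions the rule; whether the stem ends in a vowel or a consonant is.
"firtiggif" ends in a consonant. The stems ending in a consonant (rodvupzaf → farodvupzafim, kumivoz → fakumivozim, hakanpif → fahakanpifim) add fa- … -im around the stem.
So firtiggif → fafirtiggifim.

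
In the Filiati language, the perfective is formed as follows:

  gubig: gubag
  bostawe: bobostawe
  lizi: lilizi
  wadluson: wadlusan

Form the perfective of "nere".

nenere

"nere" ends in a vowel. The stems ending in a vowel (lizi → lilizi, bostawe → bobostawe) repeat the first consonant+vowel as a prefix.
The other pattern: stems ending in a consonant change the last vowel to 'a'.
So nere → nenere.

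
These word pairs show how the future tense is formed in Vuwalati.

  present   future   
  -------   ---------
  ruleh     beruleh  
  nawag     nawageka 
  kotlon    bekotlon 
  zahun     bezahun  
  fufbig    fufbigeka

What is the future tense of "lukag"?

lukageka

"lukag" ends in -g. The stems ending in -g (nawag → nawageka, fufbig → fufbigeka) add -eka.
The other pattern: stems ending in -h or -n add the prefix be-.
So lukag → lukageka.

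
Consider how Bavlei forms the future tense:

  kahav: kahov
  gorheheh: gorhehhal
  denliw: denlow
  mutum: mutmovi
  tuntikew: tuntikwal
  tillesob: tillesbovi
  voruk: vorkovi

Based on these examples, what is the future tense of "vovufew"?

tuntikew and denliw both end in -w yet inflect differently (tuntikwal, denlow), so the final letter is not what conditions the rule; the last vowel is.
"vovufew" has last vowel 'e'. The stems whose last vowel is 'e' (gorheheh → gorhehhal, tuntikew → tuntikwal) delete the last vowel and add -al.
The other patterns: stems whose last vowel is 'o' or 'u' delete the last vowel and add -ovi; stems whose last vowel is 'a' or 'i' change the last vowel to 'o'.
So vovufew → vovufwal.

vovufwal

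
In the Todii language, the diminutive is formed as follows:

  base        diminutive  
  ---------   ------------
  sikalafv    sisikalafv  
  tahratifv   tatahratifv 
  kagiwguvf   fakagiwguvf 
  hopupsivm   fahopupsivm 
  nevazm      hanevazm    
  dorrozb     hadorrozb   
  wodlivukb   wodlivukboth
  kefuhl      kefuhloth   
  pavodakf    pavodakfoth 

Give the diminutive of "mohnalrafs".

hopupsivm and nevazm both end in -m yet inflect differently (fahopupsivm, hanevazm), so the final letter is not what conditions the rule; the second-to-last letter is.
"mohnalrafs" has second-to-last letter 'f'. The stems whose second-to-last letter is 'f' (sikalafv → sisikalafv, tahratifv → tatahratifv) repeat the first consonant+vowel as a prefix.
So mohnalrafs → momohnalrafs.

momohnalrafs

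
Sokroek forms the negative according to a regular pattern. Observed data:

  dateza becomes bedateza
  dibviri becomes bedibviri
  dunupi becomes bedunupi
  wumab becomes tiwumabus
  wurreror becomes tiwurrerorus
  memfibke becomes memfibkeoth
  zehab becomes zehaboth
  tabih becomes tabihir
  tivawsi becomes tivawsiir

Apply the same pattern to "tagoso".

tagosoir

"tagoso" begins with t-. The stems beginning with t- (tabih → tabihir, tivawsi → tivawsiir) add -ir.
So tagoso → tagosoir.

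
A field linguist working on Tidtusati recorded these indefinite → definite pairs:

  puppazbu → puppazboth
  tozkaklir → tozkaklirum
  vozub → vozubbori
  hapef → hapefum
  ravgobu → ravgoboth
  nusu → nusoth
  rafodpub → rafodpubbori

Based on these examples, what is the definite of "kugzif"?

vozub and ravgobu both have last vowel 'u' yet inflect differently (vozubbori, ravgoboth), so the last vowel is not what conditions the rule; the final letter is.
"kugzif" ends in -f. The one such stem in the data (hapef → hapefum) adds -um, so the same rule applies.
The other patterns: stems ending in -b double the final consonant and add -ori; stems ending in -u drop the final letter and add -oth.
So kugzif → kugzifum.

kugzifum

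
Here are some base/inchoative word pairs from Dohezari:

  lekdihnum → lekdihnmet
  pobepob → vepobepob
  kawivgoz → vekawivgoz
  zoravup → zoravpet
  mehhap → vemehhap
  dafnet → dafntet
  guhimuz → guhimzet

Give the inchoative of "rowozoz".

kawivgoz and guhimuz both end in -z yet inflect differently (vekawivgoz, guhimzet), so the final letter is not what conditions the rule; the last vowel is.
"rowozoz" has last vowel 'o'. The stems whose last vowel is 'o' (pobepob → vepobepob, kawivgoz → vekawivgoz) add the prefix ve-.
The other pattern: stems whose last vowel is 'e' or 'u' delete the last vowel and add -et.
So rowozoz → verowozoz.

verowozoz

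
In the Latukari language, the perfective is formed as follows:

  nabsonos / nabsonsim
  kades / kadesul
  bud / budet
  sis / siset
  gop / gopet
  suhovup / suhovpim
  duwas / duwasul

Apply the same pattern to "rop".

ropet

sis and kades both end in -s yet inflect differently (siset, kadesul), so the final letter is not what conditions the rule; the number of vowels is.
"rop" has 1 vowel. The stems with 1 vowel (bud → budet, gop → gopet, sis → siset) add -et.
So rop → ropet.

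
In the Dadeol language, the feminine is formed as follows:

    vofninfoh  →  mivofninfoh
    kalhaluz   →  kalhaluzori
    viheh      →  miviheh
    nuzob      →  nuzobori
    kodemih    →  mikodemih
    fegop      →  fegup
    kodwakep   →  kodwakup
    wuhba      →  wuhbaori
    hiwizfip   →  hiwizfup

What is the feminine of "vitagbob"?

vitagbobori

"vitagbob" ends in -b. The one such stem in the data (nuzob → nuzobori) adds -ori, so the same rule applies.
So vitagbob → vitagbobori.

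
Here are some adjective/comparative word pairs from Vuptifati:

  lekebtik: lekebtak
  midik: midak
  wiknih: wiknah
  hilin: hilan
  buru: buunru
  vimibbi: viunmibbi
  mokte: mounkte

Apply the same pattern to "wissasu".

"wissasu" ends in a vowel. The stems ending in a vowel (buru → buunru, vimibbi → viunmibbi, mokte → mounkte) insert -un- after the first vowel.
The other pattern: stems ending in a consonant change the last vowel to 'a'.
So wissasu → wiunssasu.

wiunssasu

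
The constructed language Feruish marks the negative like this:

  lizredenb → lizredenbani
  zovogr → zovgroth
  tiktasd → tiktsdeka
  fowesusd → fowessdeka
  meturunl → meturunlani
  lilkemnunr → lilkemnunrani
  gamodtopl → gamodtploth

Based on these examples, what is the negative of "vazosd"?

lilkemnunr and zovogr both end in -r yet inflect differently (lilkemnunrani, zovgroth), so the final letter is not what conditions the rule; the second-to-last letter is.
"vazosd" has second-to-last letter 's'. The stems whose second-to-last letter is 's' (tiktasd → tiktsdeka, fowesusd → fowessdeka) delete the last vowel and add -eka.
The other patterns: stems whose second-to-last letter is 'n' add -ani; stems whose second-to-last letter is 'g' or 'p' delete the last vowel and add -oth.
So vazosd → vazsdeka.

vazsdeka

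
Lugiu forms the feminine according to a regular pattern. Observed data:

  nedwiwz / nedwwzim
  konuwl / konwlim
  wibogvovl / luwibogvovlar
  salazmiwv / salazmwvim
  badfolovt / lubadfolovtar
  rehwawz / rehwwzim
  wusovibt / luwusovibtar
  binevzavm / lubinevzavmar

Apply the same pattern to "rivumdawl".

konuwl and wibogvovl both end in -l yet inflect differently (konwlim, luwibogvovlar), so the final letter is not what conditions the rule; the second-to-last letter is.
"rivumdawl" has second-to-last letter 'w'. The stems whose second-to-last letter is 'w' (salazmiwv → salazmwvim, konuwl → konwlim, nedwiwz → nedwwzim) delete the last vowel and add -im.
The other pattern: stems whose second-to-last letter is 'b' or 'v' add lu- … -ar around the stem.
So rivumdawl → rivumdwlim.

rivumdwlim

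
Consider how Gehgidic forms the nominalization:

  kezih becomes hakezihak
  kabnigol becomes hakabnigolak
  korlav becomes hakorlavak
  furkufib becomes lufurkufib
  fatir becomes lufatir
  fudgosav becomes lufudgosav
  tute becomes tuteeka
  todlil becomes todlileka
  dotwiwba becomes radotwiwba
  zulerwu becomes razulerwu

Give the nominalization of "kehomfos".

korlav and fudgosav both end in -v yet inflect differently (hakorlavak, lufudgosav), so the final letter is not what conditions the rule; the first letter is.
"kehomfos" begins with k-. The stems beginning with k- (kezih → hakezihak, kabnigol → hakabnigolak, korlav → hakorlavak) add ha- … -ak around the stem.
So kehomfos → hakehomfosak.

hakehomfosak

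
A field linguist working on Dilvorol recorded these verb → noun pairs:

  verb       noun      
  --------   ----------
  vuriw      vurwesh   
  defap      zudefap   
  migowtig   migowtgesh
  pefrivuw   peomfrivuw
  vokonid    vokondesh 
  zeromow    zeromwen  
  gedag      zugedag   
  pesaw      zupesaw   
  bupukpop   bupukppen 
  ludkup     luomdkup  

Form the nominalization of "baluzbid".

baluzbdesh

"baluzbid" has last vowel 'i'. The stems whose last vowel is 'i' (migowtig → migowtgesh, vokonid → vokondesh, vuriw → vurwesh) delete the last vowel and add -esh.
So baluzbid → baluzbdesh.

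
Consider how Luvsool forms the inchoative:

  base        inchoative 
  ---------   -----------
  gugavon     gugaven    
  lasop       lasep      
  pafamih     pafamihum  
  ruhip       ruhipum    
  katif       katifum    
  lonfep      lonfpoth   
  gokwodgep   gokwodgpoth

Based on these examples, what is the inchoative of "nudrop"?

gokwodgep and ruhip both end in -p yet inflect differently (gokwodgpoth, ruhipum), so the final letter is not what conditions the rule; the last vowel is.
"nudrop" has last vowel 'o'. The stems whose last vowel is 'o' (gugavon → gugaven, lasop → lasep) change the last vowel to 'e'.
The other patterns: stems whose last vowel is 'e' delete the last vowel and add -oth; stems whose last vowel is 'i' add -um.
So nudrop → nudrep.

nudrep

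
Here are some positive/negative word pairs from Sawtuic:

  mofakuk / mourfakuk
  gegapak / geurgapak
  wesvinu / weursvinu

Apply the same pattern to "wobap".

Every pair shown (mofakuk → mourfakuk, gegapak → geurgapak, wesvinu → weursvinu) follows the same rule: insert -ur- after the first vowel.
So wobap → wourbap.

wourbap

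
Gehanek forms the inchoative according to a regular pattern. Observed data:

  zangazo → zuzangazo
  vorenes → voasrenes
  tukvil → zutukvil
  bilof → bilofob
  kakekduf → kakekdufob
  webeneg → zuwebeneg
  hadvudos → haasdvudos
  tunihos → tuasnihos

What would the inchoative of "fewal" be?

bilof and tunihos both have last vowel 'o' yet inflect differently (bilofob, tuasnihos), so the last vowel is not what conditions the rule; the final letter is.
"fewal" ends in -l. The one such stem in the data (tukvil → zutukvil) adds the prefix zu-, so the same rule applies.
So fewal → zufewal.

zufewal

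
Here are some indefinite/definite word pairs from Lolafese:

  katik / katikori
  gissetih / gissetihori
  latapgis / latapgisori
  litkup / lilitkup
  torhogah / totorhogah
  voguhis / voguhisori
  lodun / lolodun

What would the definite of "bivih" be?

gissetih and torhogah both end in -h yet inflect differently (gissetihori, totorhogah), so the final letter is not what conditions the rule; the last vowel is.
"bivih" has last vowel 'i'. The stems whose last vowel is 'i' (latapgis → latapgisori, voguhis → voguhisori, katik → katikori) add -ori.
The other pattern: stems whose last vowel is 'a' or 'u' repeat the first consonant+vowel as a prefix.
So bivih → bivihori.

bivihori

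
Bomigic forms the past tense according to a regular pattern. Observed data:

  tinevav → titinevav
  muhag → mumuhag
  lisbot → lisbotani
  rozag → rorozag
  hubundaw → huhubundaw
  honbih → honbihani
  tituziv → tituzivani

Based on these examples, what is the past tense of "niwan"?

niniwan

tinevav and tituziv both end in -v yet inflect differently (titinevav, tituzivani), so the final letter is not what conditions the rule; the last vowel is.
"niwan" has last vowel 'a'. The stems whose last vowel is 'a' (rozag → rorozag, hubundaw → huhubundaw, muhag → mumuhag) repeat the first consonant+vowel as a prefix.
The other pattern: stems whose last vowel is 'i' or 'o' add -ani.
So niwan → niniwan.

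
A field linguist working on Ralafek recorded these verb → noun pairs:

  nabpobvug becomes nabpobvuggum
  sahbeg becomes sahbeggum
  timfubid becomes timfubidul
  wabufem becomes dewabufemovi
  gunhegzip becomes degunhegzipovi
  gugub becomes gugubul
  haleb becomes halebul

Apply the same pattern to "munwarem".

haleb and sahbeg both have last vowel 'e' yet inflect differently (halebul, sahbeggum), so the last vowel is not what conditions the rule; the final letter is.
"munwarem" ends in -m. The one such stem in the data (wabufem → dewabufemovi) adds de- … -ovi around the stem, so the same rule applies.
So munwarem → demunwaremovi.

demunwaremovi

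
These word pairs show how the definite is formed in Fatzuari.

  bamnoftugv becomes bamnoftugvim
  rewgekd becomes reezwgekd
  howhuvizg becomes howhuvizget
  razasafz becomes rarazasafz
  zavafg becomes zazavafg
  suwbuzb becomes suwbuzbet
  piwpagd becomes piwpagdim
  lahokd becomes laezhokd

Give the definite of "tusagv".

tusagvim

"tusagv" has second-to-last letter 'g'. The stems whose second-to-last letter is 'g' (piwpagd → piwpagdim, bamnoftugv → bamnoftugvim) add -im.
The other patterns: stems whose second-to-last letter is 'k' insert -ez- after the first vowel; stems whose second-to-last letter is 'f' repeat the first consonant+vowel as a prefix; stems whose second-to-last letter is 'z' add -et.
So tusagv → tusagvim.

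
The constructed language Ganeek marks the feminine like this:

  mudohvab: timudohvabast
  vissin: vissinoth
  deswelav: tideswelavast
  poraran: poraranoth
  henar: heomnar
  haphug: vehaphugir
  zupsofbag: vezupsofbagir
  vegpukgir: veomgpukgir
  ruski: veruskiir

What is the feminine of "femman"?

femmanoth

poraran and zupsofbag both have last vowel 'a' yet inflect differently (poraranoth, vezupsofbagir), so the last vowel is not what conditions the rule; the final letter is.
"femman" ends in -n. The stems ending in -n (vissin → vissinoth, poraran → poraranoth) add -oth.
So femman → femmanoth.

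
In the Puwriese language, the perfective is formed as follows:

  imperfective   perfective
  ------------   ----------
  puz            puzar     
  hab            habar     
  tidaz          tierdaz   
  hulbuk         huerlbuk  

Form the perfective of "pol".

"pol" has 1 vowel. The stems with 1 vowel (hab → habar, puz → puzar) add -ar.
The other pattern: stems with 2 vowels insert -er- after the first vowel.
So pol → polar.

polar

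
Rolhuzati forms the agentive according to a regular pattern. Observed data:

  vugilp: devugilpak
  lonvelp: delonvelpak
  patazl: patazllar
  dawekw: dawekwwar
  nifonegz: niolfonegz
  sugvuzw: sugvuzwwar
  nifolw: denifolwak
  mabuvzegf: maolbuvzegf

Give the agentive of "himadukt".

"himadukt" has second-to-last letter 'k'. The one such stem in the data (dawekw → dawekwwar) doubles the final consonant and adds -ar (as do patazl, sugvuzw), so the same rule applies.
The other patterns: stems whose second-to-last letter is 'l' add de- … -ak around the stem; stems whose second-to-last letter is 'g' insert -ol- after the first vowel.
So himadukt → himadukttar.

himadukttar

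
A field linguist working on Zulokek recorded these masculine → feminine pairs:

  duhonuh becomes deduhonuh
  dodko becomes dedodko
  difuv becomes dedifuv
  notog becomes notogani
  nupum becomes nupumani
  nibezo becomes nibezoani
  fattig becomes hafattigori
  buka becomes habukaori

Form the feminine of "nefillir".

nefillirani

dodko and nibezo both end in -o yet inflect differently (dedodko, nibezoani), so the final letter is not what conditions the rule; the first letter is.
"nefillir" begins with n-. The stems beginning with n- (notog → notogani, nupum → nupumani, nibezo → nibezoani) add -ani.
The other patterns: stems beginning with d- add the prefix de-; stems beginning with b- or f- add ha- … -ori around the stem.
So nefillir → nefillirani.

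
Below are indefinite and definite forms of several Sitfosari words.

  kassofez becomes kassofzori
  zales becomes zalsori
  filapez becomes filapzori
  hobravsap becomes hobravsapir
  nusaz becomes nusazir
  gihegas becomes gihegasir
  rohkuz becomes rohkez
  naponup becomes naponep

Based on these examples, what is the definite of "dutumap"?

dutumapir

"dutumap" has last vowel 'a'. The stems whose last vowel is 'a' (hobravsap → hobravsapir, nusaz → nusazir, gihegas → gihegasir) add -ir.
The other patterns: stems whose last vowel is 'e' delete the last vowel and add -ori; stems whose last vowel is 'u' change the last vowel to 'e'.
So dutumap → dutumapir.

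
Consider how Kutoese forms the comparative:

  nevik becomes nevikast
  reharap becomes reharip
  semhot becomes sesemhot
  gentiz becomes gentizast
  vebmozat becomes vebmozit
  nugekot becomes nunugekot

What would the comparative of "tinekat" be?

vebmozat and nugekot both end in -t yet inflect differently (vebmozit, nunugekot), so the final letter is not what conditions the rule; the last vowel is.
"tinekat" has last vowel 'a'. The stems whose last vowel is 'a' (reharap → reharip, vebmozat → vebmozit) change the last vowel to 'i'.
The other patterns: stems whose last vowel is 'i' add -ast; stems whose last vowel is 'o' repeat the first consonant+vowel as a prefix.
So tinekat → tinekit.

tinekit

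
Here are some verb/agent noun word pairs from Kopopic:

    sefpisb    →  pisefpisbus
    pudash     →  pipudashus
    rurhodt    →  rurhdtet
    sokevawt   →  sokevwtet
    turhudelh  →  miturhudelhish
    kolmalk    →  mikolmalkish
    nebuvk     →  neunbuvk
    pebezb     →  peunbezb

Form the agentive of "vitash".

pivitashus

pudash and turhudelh both end in -h yet inflect differently (pipudashus, miturhudelhish), so the final letter is not what conditions the rule; the second-to-last letter is.
"vitash" has second-to-last letter 's'. The stems whose second-to-last letter is 's' (sefpisb → pisefpisbus, pudash → pipudashus) add pi- … -us around the stem.
The other patterns: stems whose second-to-last letter is 'd' or 'w' delete the last vowel and add -et; stems whose second-to-last letter is 'l' add mi- … -ish around the stem; stems whose second-to-last letter is 'v' or 'z' insert -un- after the first vowel.
So vitash → pivitashus.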